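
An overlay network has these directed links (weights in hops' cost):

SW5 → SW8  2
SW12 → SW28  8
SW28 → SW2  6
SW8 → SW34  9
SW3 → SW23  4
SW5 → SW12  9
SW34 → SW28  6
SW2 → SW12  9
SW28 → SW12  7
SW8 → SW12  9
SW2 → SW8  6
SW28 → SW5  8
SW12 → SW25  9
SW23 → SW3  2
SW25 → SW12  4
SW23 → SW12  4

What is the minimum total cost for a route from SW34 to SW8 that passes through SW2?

Best SW34 to SW2: SW34–SW28–SW2 costing 12
Shortest SW2→SW8: SW2–SW8 = 6
Total via SW2: 12 + 6 = 18 hops' cost.

18 hops' cost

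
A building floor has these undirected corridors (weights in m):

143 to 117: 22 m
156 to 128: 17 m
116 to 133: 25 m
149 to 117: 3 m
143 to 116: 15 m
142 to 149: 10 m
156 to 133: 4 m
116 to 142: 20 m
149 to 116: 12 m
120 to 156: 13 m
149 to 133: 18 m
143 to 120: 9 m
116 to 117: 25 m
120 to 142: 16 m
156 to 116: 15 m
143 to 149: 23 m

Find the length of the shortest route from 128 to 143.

Enumerating some paths:
128 - 156 - 116 - 143: 17+15+15 = 47
128 - 156 - 120 - 143: 17+13+9 = 39
Cheapest is 128 - 156 - 120 - 143 at 39 m.

39 m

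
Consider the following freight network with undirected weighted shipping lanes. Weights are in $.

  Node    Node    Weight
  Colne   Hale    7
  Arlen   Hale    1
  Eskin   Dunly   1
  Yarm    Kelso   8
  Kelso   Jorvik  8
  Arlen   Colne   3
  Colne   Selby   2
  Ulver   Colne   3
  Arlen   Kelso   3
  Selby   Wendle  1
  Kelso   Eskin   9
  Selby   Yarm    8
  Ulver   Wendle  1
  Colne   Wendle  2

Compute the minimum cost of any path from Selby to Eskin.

$17

Shortest distances from Selby:
Selby: 0
Wendle: 1  (via Selby)
Ulver: 2  (via Wendle)
Colne: 2  (via Selby)
Arlen: 5  (via Colne)
Hale: 6  (via Arlen)
Kelso: 8  (via Arlen)
Yarm: 8  (via Selby)
Jorvik: 16  (via Kelso)
Eskin: 17  (via Kelso)
Shortest route: Selby–Colne–Arlen–Kelso–Eskin = $17.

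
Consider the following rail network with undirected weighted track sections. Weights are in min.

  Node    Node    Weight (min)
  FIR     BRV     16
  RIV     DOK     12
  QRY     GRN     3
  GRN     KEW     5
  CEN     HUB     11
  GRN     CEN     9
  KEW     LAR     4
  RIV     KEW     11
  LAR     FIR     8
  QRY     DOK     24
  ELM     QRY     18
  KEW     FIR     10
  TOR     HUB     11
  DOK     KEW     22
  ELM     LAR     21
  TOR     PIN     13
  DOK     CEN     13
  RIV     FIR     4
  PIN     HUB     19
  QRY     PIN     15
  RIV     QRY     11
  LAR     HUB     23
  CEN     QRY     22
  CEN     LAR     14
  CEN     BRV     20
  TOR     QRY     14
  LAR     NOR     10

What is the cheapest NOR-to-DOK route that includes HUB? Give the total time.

57 min

Best NOR to HUB: NOR–LAR–HUB costing 33
Shortest HUB→DOK: HUB–CEN–DOK = 24
Total via HUB: 33 + 24 = 57 min.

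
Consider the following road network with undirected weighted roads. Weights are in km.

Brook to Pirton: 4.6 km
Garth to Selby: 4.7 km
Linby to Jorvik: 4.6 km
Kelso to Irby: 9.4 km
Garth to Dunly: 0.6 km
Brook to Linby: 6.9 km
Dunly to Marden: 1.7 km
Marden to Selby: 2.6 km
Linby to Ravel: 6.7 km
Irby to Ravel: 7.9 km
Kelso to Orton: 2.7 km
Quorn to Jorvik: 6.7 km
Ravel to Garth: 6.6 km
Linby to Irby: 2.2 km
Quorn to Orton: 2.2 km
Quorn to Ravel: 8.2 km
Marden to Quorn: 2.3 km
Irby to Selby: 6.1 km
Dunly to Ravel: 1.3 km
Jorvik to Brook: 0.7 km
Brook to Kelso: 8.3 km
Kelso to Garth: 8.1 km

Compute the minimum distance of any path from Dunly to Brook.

11.4 km

Enumerating some paths:
Dunly - Marden - Quorn - Jorvik - Brook: 1.7+2.3+6.7+0.7 = 11.4
Dunly - Ravel - Linby - Jorvik - Brook: 1.3+6.7+4.6+0.7 = 13.3
Dunly - Ravel - Linby - Brook: 1.3+6.7+6.9 = 14.9
The minimum is 11.4 km via Dunly - Marden - Quorn - Jorvik - Brook.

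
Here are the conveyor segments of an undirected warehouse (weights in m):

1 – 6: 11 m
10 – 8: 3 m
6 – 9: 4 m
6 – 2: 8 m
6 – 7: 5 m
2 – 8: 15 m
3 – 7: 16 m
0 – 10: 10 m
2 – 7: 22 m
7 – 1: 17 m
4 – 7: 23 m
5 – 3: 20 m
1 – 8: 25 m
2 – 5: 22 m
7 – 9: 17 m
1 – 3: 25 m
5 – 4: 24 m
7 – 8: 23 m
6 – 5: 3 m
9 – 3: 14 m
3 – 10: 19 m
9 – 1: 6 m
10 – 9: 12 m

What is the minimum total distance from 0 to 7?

Settle nodes by increasing distance from 0:
0: 0
10: 10  (via 0)
8: 13  (via 10)
9: 22  (via 10)
6: 26  (via 9)
1: 28  (via 9)
2: 28  (via 8)
3: 29  (via 10)
5: 29  (via 6)
7: 31  (via 6)
Shortest route: 0 → 10 → 9 → 6 → 7 = 31 m.

31 m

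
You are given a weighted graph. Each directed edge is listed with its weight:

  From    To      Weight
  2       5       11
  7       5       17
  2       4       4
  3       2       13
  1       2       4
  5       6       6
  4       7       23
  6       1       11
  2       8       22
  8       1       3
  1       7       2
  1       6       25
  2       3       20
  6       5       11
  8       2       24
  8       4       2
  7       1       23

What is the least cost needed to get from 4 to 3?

Enumerating some paths:
4 - 7 - 1 - 2 - 3: 23+23+4+20 = 70
4 - 7 - 5 - 6 - 1 - 2 - 3: 23+17+6+11+4+20 = 81
The minimum is 70 via 4 - 7 - 1 - 2 - 3.

70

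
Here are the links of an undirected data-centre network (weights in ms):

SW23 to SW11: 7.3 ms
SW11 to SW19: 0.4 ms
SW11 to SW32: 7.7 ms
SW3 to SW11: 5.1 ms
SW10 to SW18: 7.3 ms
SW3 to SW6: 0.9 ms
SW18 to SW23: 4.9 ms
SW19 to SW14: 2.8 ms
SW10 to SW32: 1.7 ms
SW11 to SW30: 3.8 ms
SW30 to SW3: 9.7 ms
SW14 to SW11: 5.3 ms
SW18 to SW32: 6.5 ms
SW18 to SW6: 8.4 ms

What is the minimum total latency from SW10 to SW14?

Shortest distances from SW10:
SW10: 0
SW32: 1.7  (via SW10)
SW18: 7.3  (via SW10)
SW11: 9.4  (via SW32)
SW19: 9.8  (via SW11)
SW23: 12.2  (via SW18)
SW14: 12.6  (via SW19)
Shortest route: SW10–SW32–SW11–SW19–SW14 = 12.6 ms.

12.6 ms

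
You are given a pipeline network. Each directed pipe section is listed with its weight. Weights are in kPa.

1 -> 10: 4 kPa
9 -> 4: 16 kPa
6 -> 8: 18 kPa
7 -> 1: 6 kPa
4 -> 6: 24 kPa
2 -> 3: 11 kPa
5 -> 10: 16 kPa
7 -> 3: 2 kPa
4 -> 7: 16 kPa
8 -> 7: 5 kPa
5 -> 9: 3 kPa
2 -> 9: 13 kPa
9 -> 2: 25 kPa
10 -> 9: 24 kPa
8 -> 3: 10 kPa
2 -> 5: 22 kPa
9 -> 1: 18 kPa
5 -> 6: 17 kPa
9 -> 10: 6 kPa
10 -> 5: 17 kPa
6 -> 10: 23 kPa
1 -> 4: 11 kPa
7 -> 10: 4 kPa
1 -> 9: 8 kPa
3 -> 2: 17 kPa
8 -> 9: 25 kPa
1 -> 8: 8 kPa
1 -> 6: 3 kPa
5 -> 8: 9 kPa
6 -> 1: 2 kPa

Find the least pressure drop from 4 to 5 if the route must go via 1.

43 kPa

Best 4 to 1: 4–7–1 costing 22
Shortest 1→5: 1–10–5 = 21
Total via 1: 22 + 21 = 43 kPa.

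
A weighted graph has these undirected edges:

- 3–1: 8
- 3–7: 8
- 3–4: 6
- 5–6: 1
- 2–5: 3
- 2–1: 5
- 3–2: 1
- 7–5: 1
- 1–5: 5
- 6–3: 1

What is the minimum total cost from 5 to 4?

Running Dijkstra from 5:
5: 0
6: 1  (via 5)
7: 1  (via 5)
3: 2  (via 6)
2: 3  (via 5)
1: 5  (via 5)
4: 8  (via 3)
Shortest route: 5–6–3–4 = 8.

8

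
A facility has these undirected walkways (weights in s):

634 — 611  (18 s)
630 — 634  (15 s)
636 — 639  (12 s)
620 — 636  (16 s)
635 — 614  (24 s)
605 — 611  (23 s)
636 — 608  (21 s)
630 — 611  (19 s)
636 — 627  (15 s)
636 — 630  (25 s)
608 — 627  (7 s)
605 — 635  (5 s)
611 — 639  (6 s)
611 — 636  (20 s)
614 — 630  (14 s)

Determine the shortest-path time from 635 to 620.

Shortest distances from 635:
635: 0
605: 5  (via 635)
614: 24  (via 635)
611: 28  (via 605)
639: 34  (via 611)
630: 38  (via 614)
636: 46  (via 639)
634: 46  (via 611)
627: 61  (via 636)
620: 62  (via 636)
Shortest route: 635 → 605 → 611 → 639 → 636 → 620 = 62 s.

62 s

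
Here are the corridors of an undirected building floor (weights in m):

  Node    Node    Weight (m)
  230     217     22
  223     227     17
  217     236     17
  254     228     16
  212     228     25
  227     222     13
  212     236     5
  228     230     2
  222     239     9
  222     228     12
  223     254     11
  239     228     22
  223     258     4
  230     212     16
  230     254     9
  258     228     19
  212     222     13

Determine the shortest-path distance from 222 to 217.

35 m

Shortest distances from 222:
222: 0
239: 9  (via 222)
228: 12  (via 222)
227: 13  (via 222)
212: 13  (via 222)
230: 14  (via 228)
236: 18  (via 212)
254: 23  (via 230)
223: 30  (via 227)
258: 31  (via 228)
217: 35  (via 236)
Shortest route: 222 → 212 → 236 → 217 = 35 m.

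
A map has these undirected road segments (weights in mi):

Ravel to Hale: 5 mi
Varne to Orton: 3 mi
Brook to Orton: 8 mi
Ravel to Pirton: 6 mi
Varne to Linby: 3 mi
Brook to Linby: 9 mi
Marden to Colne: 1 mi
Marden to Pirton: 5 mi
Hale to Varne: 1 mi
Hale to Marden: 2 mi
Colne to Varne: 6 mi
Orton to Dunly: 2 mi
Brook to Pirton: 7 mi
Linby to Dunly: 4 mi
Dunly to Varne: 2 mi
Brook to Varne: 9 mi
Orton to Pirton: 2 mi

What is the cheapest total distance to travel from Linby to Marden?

Compare a few routes:
Linby–Varne–Colne–Marden: 3+6+1 = 10
Linby–Varne–Hale–Marden: 3+1+2 = 6
Linby–Dunly–Varne–Hale–Marden: 4+2+1+2 = 9
The minimum is 6 mi via Linby–Varne–Hale–Marden.

6 mi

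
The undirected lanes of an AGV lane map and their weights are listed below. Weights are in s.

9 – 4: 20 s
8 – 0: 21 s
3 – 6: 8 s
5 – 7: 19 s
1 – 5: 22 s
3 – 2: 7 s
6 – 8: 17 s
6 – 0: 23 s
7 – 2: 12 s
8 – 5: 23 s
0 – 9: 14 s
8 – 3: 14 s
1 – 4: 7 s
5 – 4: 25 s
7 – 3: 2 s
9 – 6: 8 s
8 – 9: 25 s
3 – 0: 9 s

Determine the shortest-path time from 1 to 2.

Compare a few routes:
1 - 4 - 9 - 6 - 3 - 2: 7+20+8+8+7 = 50
1 - 4 - 9 - 6 - 3 - 7 - 2: 7+20+8+8+2+12 = 57
1 - 4 - 9 - 0 - 3 - 2: 7+20+14+9+7 = 57
1 - 5 - 7 - 2: 22+19+12 = 53
The minimum is 50 s via 1 - 4 - 9 - 6 - 3 - 2.

50 s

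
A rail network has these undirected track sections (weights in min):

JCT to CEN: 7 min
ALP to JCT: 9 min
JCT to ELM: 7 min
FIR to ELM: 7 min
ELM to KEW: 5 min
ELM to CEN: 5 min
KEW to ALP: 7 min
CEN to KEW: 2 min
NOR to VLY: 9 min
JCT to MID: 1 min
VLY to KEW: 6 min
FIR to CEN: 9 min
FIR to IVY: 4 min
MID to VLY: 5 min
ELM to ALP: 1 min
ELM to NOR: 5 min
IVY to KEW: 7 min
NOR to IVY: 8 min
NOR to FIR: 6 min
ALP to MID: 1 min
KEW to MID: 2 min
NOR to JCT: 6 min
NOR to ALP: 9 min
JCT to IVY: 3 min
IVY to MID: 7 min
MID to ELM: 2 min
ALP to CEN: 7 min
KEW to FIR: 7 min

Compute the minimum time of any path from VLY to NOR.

9 min

Shortest distances from VLY:
VLY: 0
MID: 5  (via VLY)
ALP: 6  (via MID)
JCT: 6  (via MID)
KEW: 6  (via VLY)
ELM: 7  (via MID)
CEN: 8  (via KEW)
NOR: 9  (via VLY)
Shortest route: VLY–NOR = 9 min.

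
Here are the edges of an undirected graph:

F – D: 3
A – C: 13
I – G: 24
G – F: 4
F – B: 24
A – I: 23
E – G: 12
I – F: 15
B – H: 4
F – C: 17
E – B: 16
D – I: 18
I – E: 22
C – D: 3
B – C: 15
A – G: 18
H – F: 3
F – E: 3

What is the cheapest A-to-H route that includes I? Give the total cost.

41

Shortest A→I: A → I = 23
Shortest I→H: I → F → H = 18
Total via I: 23 + 18 = 41.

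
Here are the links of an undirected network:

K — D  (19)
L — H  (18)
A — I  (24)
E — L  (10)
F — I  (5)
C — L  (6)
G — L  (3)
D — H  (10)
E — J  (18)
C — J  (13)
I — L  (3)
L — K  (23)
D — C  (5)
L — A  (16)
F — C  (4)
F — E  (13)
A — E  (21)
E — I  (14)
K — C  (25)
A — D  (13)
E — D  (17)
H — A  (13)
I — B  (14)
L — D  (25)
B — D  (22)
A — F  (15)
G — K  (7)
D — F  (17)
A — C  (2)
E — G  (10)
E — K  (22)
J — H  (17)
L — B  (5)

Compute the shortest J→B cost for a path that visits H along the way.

40

Best J to H: J → H costing 17
Best H to B: H → L → B costing 23
Total via H: 17 + 23 = 40.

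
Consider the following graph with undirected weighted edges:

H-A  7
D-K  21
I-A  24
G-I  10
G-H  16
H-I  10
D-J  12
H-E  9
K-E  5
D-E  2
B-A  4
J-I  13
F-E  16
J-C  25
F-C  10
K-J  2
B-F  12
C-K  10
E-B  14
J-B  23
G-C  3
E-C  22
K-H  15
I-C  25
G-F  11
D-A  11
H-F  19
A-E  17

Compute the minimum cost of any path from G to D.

20

Compare a few routes:
G → C → K → J → D: 3+10+2+12 = 27
G → C → E → D: 3+22+2 = 27
G → C → K → E → D: 3+10+5+2 = 20
The minimum is 20 via G → C → K → E → D.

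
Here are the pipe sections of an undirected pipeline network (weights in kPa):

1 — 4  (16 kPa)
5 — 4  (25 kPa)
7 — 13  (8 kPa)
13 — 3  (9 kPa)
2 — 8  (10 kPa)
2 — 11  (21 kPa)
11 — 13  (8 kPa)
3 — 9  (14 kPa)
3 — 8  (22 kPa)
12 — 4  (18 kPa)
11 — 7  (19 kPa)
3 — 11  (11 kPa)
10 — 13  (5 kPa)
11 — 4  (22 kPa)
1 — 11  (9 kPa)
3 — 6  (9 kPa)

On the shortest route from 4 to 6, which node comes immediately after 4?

11

Enumerating some paths:
4 → 11 → 13 → 3 → 6: 22+8+9+9 = 48
4 → 1 → 11 → 3 → 6: 16+9+11+9 = 45
4 → 11 → 3 → 6: 22+11+9 = 42
4 → 1 → 11 → 13 → 3 → 6: 16+9+8+9+9 = 51
The minimum is 42 kPa via 4 → 11 → 3 → 6.
So from 4 the first move is to 11.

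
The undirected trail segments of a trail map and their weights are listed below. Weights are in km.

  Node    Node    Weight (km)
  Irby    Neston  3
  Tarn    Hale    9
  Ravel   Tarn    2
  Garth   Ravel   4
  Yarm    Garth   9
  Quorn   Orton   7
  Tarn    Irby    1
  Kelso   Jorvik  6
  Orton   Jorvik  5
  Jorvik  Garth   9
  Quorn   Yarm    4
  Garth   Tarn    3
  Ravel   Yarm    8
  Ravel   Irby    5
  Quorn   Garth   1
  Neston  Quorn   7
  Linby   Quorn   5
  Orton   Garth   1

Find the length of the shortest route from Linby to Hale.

18 km

Running Dijkstra from Linby:
Linby: 0
Quorn: 5  (via Linby)
Garth: 6  (via Quorn)
Orton: 7  (via Garth)
Tarn: 9  (via Garth)
Yarm: 9  (via Quorn)
Irby: 10  (via Tarn)
Ravel: 10  (via Garth)
Jorvik: 12  (via Orton)
Neston: 12  (via Quorn)
Hale: 18  (via Tarn)
Shortest route: Linby → Quorn → Garth → Tarn → Hale = 18 km.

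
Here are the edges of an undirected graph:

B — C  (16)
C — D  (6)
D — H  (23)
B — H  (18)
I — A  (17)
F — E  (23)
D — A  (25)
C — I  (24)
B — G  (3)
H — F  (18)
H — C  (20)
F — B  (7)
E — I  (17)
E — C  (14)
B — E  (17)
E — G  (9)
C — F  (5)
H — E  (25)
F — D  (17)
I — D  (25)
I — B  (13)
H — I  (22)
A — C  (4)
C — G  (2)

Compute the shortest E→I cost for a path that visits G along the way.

25

Best E to G: E → G costing 9
Best G to I: G → B → I costing 16
Total via G: 9 + 16 = 25.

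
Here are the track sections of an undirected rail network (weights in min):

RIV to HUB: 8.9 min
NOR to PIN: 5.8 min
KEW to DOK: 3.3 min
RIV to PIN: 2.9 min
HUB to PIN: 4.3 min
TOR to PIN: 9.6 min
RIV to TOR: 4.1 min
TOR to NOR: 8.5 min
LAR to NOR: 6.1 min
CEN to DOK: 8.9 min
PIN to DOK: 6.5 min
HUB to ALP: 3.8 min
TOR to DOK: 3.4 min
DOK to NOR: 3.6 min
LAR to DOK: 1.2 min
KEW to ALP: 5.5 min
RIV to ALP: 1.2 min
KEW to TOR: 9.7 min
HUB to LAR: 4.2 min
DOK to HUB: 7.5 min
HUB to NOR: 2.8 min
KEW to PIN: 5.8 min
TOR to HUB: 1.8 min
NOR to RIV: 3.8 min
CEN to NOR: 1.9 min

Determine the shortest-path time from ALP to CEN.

6.9 min

Running Dijkstra from ALP:
ALP: 0
RIV: 1.2  (via ALP)
HUB: 3.8  (via ALP)
PIN: 4.1  (via RIV)
NOR: 5  (via RIV)
TOR: 5.3  (via RIV)
KEW: 5.5  (via ALP)
CEN: 6.9  (via NOR)
Shortest route: ALP → RIV → NOR → CEN = 6.9 min.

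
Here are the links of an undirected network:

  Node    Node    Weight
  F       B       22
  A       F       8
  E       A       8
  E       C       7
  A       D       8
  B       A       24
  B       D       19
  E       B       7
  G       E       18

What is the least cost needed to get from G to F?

Running Dijkstra from G:
G: 0
E: 18  (via G)
B: 25  (via E)
C: 25  (via E)
A: 26  (via E)
D: 34  (via A)
F: 34  (via A)
Shortest route: G–E–A–F = 34.

34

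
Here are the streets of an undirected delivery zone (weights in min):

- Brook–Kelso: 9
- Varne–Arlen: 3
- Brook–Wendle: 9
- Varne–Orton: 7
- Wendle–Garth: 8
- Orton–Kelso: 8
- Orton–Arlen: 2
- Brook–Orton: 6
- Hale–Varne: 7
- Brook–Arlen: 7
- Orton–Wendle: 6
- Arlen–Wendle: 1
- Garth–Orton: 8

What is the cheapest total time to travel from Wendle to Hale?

11 min

Shortest distances from Wendle:
Wendle: 0
Arlen: 1  (via Wendle)
Orton: 3  (via Arlen)
Varne: 4  (via Arlen)
Garth: 8  (via Wendle)
Brook: 8  (via Arlen)
Hale: 11  (via Varne)
Shortest route: Wendle → Arlen → Varne → Hale = 11 min.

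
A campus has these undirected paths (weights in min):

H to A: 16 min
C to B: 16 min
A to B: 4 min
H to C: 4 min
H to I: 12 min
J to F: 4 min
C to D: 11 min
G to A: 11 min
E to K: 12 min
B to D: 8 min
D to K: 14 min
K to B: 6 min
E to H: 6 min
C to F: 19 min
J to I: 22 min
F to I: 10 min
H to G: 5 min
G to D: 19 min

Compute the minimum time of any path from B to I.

32 min

Running Dijkstra from B:
B: 0
A: 4  (via B)
K: 6  (via B)
D: 8  (via B)
G: 15  (via A)
C: 16  (via B)
E: 18  (via K)
H: 20  (via A)
I: 32  (via H)
Shortest route: B → A → H → I = 32 min.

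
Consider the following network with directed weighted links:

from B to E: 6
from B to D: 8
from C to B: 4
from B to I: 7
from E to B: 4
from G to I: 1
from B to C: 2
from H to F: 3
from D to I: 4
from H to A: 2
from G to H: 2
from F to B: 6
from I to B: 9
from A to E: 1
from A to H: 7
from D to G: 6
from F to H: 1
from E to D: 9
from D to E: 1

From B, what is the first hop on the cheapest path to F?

D

Enumerating some paths:
B - D - G - H - F: 8+6+2+3 = 19
B - E - D - G - H - F: 6+9+6+2+3 = 26
The minimum is 19 via B - D - G - H - F.
So from B the first move is to D.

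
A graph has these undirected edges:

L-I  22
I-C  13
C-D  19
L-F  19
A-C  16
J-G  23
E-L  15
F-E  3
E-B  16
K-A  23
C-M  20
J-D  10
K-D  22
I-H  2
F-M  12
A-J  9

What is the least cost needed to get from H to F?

42

Candidate routes:
H–I–L–E–F: 2+22+15+3 = 42
H–I–L–F: 2+22+19 = 43
The minimum is 42 via H–I–L–E–F.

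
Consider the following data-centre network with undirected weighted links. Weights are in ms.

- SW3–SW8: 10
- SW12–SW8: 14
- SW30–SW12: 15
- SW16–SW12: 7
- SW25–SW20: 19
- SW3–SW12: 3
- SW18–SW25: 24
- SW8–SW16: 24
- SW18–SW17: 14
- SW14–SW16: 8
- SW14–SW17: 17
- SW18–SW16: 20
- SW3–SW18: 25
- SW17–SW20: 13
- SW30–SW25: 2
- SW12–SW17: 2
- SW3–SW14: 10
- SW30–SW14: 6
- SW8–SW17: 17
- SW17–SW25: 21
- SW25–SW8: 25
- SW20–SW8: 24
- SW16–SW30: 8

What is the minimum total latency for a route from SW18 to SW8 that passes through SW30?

Best SW18 to SW30: SW18–SW25–SW30 costing 26
Best SW30 to SW8: SW30–SW14–SW3–SW8 costing 26
Total via SW30: 26 + 26 = 52 ms.

52 ms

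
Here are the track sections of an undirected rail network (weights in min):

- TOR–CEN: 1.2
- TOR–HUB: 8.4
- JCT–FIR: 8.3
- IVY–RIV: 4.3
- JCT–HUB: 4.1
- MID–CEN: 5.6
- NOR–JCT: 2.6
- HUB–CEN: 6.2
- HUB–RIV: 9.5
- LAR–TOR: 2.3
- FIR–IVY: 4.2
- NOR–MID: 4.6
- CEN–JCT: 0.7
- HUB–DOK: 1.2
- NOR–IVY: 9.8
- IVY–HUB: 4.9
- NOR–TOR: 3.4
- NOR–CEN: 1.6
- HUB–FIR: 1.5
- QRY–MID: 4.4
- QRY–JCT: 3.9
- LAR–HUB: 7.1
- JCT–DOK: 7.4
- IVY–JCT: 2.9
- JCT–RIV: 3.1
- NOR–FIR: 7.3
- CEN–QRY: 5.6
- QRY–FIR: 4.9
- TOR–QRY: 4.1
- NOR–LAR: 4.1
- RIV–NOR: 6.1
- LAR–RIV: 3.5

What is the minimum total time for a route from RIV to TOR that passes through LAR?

Best RIV to LAR: RIV → LAR costing 3.5
Best LAR to TOR: LAR → TOR costing 2.3
Total via LAR: 3.5 + 2.3 = 5.8 min.

5.8 min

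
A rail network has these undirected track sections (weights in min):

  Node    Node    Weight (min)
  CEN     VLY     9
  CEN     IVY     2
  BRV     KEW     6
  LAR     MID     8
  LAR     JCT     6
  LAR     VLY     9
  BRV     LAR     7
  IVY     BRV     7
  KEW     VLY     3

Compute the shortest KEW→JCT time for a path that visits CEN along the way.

Best KEW to CEN: KEW → VLY → CEN costing 12
Shortest CEN→JCT: CEN → IVY → BRV → LAR → JCT = 22
Total via CEN: 12 + 22 = 34 min.

34 min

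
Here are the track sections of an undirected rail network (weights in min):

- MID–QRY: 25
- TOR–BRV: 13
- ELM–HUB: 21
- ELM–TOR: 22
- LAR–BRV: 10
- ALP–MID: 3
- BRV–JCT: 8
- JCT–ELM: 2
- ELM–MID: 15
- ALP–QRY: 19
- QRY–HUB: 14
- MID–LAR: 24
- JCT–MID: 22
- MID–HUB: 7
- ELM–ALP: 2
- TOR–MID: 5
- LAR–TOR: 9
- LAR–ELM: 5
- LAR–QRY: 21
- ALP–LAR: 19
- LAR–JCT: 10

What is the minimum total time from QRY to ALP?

19 min

Candidate routes:
QRY - MID - ALP: 25+3 = 28
QRY - ALP: 19 = 19
QRY - LAR - ELM - ALP: 21+5+2 = 28
QRY - HUB - MID - ALP: 14+7+3 = 24
Cheapest is QRY - ALP at 19 min.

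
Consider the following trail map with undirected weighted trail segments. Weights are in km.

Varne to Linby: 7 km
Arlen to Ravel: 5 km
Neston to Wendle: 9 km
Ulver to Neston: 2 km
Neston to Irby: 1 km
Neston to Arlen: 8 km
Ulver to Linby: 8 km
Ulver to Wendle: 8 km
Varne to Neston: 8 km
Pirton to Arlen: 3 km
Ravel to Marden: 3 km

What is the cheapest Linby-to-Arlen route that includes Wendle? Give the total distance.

33 km

Shortest Linby→Wendle: Linby → Ulver → Wendle = 16
Shortest Wendle→Arlen: Wendle → Neston → Arlen = 17
Total via Wendle: 16 + 17 = 33 km.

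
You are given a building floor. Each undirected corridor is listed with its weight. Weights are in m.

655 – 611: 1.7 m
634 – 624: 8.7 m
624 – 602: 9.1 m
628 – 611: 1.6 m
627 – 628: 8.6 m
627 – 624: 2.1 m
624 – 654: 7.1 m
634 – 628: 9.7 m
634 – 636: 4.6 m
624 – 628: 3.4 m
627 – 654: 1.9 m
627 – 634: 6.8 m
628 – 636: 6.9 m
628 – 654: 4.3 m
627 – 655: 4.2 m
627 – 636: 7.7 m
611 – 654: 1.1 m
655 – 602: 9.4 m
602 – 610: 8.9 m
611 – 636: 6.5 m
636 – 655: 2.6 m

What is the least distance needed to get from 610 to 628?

21.4 m

Settle nodes by increasing distance from 610:
610: 0
602: 8.9  (via 610)
624: 18  (via 602)
655: 18.3  (via 602)
611: 20  (via 655)
627: 20.1  (via 624)
636: 20.9  (via 655)
654: 21.1  (via 611)
628: 21.4  (via 624)
Shortest route: 610–602–624–628 = 21.4 m.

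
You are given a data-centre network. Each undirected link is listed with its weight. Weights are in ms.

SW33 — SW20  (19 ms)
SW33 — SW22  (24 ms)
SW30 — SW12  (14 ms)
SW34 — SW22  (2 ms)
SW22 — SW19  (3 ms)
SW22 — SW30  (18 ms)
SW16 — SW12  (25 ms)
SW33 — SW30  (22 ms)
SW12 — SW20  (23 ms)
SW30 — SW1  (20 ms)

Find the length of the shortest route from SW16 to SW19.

Running Dijkstra from SW16:
SW16: 0
SW12: 25  (via SW16)
SW30: 39  (via SW12)
SW20: 48  (via SW12)
SW22: 57  (via SW30)
SW1: 59  (via SW30)
SW34: 59  (via SW22)
SW19: 60  (via SW22)
Shortest route: SW16 → SW12 → SW30 → SW22 → SW19 = 60 ms.

60 ms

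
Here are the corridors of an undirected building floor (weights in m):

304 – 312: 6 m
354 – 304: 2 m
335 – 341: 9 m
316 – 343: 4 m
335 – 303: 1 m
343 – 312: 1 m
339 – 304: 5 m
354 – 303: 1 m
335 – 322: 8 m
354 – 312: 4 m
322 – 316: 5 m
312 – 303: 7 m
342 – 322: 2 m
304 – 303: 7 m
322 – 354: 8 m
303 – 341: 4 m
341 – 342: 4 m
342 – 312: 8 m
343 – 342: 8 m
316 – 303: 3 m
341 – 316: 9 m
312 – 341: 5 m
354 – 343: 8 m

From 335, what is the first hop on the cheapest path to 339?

303

Enumerating some paths:
335–303–354–304–339: 1+1+2+5 = 9
335–303–354–312–304–339: 1+1+4+6+5 = 17
335–303–312–304–339: 1+7+6+5 = 19
335–303–304–339: 1+7+5 = 13
Cheapest is 335–303–354–304–339 at 9 m.
So from 335 the first move is to 303.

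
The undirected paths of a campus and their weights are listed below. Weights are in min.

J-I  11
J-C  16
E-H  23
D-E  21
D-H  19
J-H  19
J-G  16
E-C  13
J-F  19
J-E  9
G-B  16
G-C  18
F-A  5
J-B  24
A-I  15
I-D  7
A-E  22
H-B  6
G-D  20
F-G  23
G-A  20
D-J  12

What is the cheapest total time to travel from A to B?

Enumerating some paths:
A → I → D → H → B: 15+7+19+6 = 47
A → G → B: 20+16 = 36
A → F → G → B: 5+23+16 = 44
The minimum is 36 min via A → G → B.

36 min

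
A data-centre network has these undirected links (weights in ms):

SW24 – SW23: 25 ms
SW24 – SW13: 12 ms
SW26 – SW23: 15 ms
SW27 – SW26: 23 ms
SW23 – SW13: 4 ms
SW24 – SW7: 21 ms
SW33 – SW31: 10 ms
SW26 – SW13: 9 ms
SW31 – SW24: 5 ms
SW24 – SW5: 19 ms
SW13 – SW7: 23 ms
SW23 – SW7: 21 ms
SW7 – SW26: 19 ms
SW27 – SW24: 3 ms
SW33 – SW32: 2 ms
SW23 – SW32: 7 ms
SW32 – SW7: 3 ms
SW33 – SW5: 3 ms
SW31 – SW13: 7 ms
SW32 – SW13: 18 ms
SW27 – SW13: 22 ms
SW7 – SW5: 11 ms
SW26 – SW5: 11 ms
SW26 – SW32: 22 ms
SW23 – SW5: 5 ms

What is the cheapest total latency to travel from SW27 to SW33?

Settle nodes by increasing distance from SW27:
SW27: 0
SW24: 3  (via SW27)
SW31: 8  (via SW24)
SW13: 15  (via SW24)
SW33: 18  (via SW31)
Shortest route: SW27–SW24–SW31–SW33 = 18 ms.

18 ms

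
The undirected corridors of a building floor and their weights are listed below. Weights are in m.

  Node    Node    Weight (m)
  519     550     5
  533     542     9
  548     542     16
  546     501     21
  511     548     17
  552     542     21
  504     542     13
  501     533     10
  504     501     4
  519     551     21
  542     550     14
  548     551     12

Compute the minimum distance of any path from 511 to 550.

47 m

Compare a few routes:
511 - 548 - 542 - 550: 17+16+14 = 47
511 - 548 - 551 - 519 - 550: 17+12+21+5 = 55
Cheapest is 511 - 548 - 542 - 550 at 47 m.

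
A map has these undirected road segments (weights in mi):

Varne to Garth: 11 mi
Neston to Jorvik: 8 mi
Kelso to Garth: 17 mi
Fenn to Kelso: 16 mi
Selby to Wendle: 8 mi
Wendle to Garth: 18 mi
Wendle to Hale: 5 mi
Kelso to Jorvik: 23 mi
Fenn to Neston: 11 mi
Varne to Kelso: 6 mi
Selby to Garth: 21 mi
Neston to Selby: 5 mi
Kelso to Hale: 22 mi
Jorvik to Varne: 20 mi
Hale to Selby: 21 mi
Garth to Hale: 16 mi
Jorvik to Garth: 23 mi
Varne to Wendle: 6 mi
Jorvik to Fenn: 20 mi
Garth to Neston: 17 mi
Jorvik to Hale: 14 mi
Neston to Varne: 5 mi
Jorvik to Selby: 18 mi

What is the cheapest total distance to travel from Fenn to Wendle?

Shortest distances from Fenn:
Fenn: 0
Neston: 11  (via Fenn)
Selby: 16  (via Neston)
Varne: 16  (via Neston)
Kelso: 16  (via Fenn)
Jorvik: 19  (via Neston)
Wendle: 22  (via Varne)
Shortest route: Fenn–Neston–Varne–Wendle = 22 mi.

22 mi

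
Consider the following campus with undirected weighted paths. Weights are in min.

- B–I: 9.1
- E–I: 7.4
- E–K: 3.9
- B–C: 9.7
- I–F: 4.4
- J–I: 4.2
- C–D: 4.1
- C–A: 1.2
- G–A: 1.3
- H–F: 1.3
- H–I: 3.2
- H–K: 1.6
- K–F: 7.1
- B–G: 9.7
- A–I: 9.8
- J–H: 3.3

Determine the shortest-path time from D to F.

19.5 min

Compare a few routes:
D–C–A–I–F: 4.1+1.2+9.8+4.4 = 19.5
D–C–A–I–J–H–F: 4.1+1.2+9.8+4.2+3.3+1.3 = 23.9
D–C–A–I–H–F: 4.1+1.2+9.8+3.2+1.3 = 19.6
D–C–A–I–H–K–F: 4.1+1.2+9.8+3.2+1.6+7.1 = 27
Cheapest is D–C–A–I–F at 19.5 min.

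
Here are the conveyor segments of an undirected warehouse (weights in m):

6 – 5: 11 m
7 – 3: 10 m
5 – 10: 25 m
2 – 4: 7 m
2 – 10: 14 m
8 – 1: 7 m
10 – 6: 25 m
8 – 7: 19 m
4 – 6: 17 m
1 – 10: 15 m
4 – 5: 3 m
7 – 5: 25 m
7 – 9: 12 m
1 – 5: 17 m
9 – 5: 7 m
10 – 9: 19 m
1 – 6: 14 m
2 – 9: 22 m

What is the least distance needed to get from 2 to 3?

39 m

Candidate routes:
2–4–5–7–3: 7+3+25+10 = 45
2–9–7–3: 22+12+10 = 44
2–10–9–7–3: 14+19+12+10 = 55
2–4–5–9–7–3: 7+3+7+12+10 = 39
The minimum is 39 m via 2–4–5–9–7–3.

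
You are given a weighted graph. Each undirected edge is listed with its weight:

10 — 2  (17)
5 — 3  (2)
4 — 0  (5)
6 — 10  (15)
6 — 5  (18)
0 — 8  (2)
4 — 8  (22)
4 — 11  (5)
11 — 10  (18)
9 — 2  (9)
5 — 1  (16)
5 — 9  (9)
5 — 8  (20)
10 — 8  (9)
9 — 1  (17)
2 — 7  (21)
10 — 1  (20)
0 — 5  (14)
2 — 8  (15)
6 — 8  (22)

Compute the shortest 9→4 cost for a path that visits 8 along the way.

Shortest 9→8: 9–2–8 = 24
Shortest 8→4: 8–0–4 = 7
Total via 8: 24 + 7 = 31.

31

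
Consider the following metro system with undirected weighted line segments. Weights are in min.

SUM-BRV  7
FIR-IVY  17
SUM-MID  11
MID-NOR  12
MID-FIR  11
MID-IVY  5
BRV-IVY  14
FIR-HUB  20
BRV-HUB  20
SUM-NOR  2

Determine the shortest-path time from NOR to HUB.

Enumerating some paths:
NOR - MID - FIR - HUB: 12+11+20 = 43
NOR - SUM - BRV - HUB: 2+7+20 = 29
Cheapest is NOR - SUM - BRV - HUB at 29 min.

29 min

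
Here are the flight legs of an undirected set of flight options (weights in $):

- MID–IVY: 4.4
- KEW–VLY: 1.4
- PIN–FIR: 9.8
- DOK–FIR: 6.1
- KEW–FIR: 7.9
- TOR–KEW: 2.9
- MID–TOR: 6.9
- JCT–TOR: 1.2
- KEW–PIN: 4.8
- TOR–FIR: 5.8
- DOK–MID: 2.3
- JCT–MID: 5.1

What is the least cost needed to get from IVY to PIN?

Enumerating some paths:
IVY–MID–DOK–FIR–KEW–PIN: 4.4+2.3+6.1+7.9+4.8 = 25.5
IVY–MID–JCT–TOR–KEW–PIN: 4.4+5.1+1.2+2.9+4.8 = 18.4
IVY–MID–TOR–KEW–PIN: 4.4+6.9+2.9+4.8 = 19
IVY–MID–DOK–FIR–PIN: 4.4+2.3+6.1+9.8 = 22.6
The minimum is $18.4 via IVY–MID–JCT–TOR–KEW–PIN.

$18.4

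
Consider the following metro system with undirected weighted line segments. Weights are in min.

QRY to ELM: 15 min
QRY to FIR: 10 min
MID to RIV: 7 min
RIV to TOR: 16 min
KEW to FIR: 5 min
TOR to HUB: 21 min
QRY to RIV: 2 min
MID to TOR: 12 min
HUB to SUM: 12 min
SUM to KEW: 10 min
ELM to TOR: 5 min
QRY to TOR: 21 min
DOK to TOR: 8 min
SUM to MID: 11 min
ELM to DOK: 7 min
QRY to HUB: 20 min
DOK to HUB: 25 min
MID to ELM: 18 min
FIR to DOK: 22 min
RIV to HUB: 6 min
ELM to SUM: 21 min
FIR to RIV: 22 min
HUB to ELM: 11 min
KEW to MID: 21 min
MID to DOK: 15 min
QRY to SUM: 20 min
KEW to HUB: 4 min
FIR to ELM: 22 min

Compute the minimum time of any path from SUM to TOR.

Candidate routes:
SUM–MID–TOR: 11+12 = 23
SUM–HUB–ELM–TOR: 12+11+5 = 28
SUM–ELM–TOR: 21+5 = 26
Cheapest is SUM–MID–TOR at 23 min.

23 min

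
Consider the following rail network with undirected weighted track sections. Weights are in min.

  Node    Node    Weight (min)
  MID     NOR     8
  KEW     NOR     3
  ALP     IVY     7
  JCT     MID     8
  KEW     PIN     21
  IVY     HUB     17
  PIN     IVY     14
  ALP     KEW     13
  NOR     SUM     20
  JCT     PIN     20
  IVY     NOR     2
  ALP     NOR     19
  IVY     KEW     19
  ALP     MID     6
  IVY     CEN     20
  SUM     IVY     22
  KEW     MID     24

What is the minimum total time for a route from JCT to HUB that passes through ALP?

38 min

Best JCT to ALP: JCT–MID–ALP costing 14
Shortest ALP→HUB: ALP–IVY–HUB = 24
Total via ALP: 14 + 24 = 38 min.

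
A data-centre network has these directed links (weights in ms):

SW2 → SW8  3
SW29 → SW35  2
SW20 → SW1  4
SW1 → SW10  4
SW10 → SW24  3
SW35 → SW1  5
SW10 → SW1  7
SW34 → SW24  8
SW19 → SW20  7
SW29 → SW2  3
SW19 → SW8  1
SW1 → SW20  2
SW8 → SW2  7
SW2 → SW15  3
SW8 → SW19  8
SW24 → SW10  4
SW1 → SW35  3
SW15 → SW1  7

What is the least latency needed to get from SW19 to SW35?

14 ms

Enumerating some paths:
SW19 → SW20 → SW1 → SW35: 7+4+3 = 14
SW19 → SW8 → SW2 → SW15 → SW1 → SW35: 1+7+3+7+3 = 21
Cheapest is SW19 → SW20 → SW1 → SW35 at 14 ms.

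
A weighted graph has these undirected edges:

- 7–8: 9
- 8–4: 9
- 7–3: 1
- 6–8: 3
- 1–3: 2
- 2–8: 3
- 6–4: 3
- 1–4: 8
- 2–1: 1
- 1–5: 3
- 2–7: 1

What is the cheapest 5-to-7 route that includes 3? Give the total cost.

6

Shortest 5→3: 5 → 1 → 3 = 5
Shortest 3→7: 3 → 7 = 1
Total via 3: 5 + 1 = 6.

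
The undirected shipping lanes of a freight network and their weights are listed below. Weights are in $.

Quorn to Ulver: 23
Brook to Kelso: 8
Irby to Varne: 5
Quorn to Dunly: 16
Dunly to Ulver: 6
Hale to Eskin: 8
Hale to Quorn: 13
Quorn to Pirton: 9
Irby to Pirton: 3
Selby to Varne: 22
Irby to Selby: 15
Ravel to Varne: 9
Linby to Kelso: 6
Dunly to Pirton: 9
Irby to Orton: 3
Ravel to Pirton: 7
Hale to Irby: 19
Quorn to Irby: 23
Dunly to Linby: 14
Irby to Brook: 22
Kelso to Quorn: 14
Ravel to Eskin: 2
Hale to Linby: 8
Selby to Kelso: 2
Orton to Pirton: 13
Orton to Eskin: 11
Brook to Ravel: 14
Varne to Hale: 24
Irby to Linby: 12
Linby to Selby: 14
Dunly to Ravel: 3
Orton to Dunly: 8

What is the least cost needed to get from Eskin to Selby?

Enumerating some paths:
Eskin–Hale–Linby–Kelso–Selby: 8+8+6+2 = 24
Eskin–Ravel–Brook–Kelso–Selby: 2+14+8+2 = 26
Cheapest is Eskin–Hale–Linby–Kelso–Selby at $24.

$24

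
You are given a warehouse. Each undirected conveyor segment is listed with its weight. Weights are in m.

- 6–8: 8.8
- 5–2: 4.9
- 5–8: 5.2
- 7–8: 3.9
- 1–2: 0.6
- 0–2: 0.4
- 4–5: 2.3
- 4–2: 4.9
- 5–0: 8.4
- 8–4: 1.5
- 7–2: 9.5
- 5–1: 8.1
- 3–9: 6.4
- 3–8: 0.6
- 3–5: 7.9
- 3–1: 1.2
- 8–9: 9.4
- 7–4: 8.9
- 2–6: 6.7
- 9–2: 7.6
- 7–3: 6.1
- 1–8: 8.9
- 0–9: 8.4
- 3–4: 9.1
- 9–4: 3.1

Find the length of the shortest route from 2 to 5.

4.9 m

Compare a few routes:
2 - 5: 4.9 = 4.9
2 - 4 - 5: 4.9+2.3 = 7.2
2 - 1 - 3 - 8 - 4 - 5: 0.6+1.2+0.6+1.5+2.3 = 6.2
The minimum is 4.9 m via 2 - 5.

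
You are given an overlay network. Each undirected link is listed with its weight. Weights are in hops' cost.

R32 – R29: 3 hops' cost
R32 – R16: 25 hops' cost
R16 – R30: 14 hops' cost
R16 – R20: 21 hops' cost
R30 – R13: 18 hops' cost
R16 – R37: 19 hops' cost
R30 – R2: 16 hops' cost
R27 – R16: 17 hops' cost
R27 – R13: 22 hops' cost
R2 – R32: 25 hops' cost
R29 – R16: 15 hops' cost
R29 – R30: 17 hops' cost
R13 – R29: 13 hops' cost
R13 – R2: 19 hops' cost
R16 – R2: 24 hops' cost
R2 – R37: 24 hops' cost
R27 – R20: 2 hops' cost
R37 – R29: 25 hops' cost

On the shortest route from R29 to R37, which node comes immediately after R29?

R37

Candidate routes:
R29–R32–R16–R37: 3+25+19 = 47
R29–R37: 25 = 25
R29–R16–R37: 15+19 = 34
Cheapest is R29–R37 at 25 hops' cost.
So from R29 the first move is to R37.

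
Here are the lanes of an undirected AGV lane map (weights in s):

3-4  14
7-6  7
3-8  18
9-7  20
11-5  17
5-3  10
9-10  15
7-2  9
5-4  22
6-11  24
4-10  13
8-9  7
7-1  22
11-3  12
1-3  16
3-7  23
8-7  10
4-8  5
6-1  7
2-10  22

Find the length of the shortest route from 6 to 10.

35 s

Settle nodes by increasing distance from 6:
6: 0
1: 7  (via 6)
7: 7  (via 6)
2: 16  (via 7)
8: 17  (via 7)
4: 22  (via 8)
3: 23  (via 1)
9: 24  (via 8)
11: 24  (via 6)
5: 33  (via 3)
10: 35  (via 4)
Shortest route: 6 → 7 → 8 → 4 → 10 = 35 s.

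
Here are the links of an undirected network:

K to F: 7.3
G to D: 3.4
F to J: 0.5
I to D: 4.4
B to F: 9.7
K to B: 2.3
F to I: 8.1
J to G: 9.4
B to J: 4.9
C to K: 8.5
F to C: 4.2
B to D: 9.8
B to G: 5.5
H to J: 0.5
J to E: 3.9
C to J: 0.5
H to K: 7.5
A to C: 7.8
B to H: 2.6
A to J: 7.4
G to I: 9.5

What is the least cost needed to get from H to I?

9.1

Settle nodes by increasing distance from H:
H: 0
J: 0.5  (via H)
C: 1  (via J)
F: 1  (via J)
B: 2.6  (via H)
E: 4.4  (via J)
K: 4.9  (via B)
A: 7.9  (via J)
G: 8.1  (via B)
I: 9.1  (via F)
Shortest route: H–J–F–I = 9.1.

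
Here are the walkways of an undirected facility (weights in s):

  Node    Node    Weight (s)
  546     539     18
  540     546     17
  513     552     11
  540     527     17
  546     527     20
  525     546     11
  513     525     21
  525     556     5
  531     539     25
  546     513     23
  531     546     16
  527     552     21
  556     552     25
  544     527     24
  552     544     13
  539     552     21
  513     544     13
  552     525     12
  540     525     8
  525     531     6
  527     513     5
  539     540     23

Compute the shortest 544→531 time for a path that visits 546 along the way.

52 s

Best 544 to 546: 544–513–546 costing 36
Shortest 546→531: 546–531 = 16
Total via 546: 36 + 16 = 52 s.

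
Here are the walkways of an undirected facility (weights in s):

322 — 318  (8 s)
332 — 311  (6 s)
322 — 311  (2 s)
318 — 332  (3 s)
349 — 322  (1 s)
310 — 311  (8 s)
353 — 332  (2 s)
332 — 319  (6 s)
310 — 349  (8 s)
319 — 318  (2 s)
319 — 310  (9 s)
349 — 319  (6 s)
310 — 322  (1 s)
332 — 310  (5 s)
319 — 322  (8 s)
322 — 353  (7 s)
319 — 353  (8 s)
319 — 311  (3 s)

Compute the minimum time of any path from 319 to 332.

Shortest distances from 319:
319: 0
318: 2  (via 319)
311: 3  (via 319)
322: 5  (via 311)
332: 5  (via 318)
Shortest route: 319 → 318 → 332 = 5 s.

5 s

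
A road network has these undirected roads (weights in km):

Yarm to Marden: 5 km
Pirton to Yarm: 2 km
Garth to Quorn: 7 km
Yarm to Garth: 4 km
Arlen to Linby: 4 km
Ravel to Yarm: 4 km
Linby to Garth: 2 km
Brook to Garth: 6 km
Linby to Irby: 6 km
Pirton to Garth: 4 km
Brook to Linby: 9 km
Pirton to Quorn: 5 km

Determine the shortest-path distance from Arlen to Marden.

Compare a few routes:
Arlen - Linby - Garth - Quorn - Pirton - Yarm - Marden: 4+2+7+5+2+5 = 25
Arlen - Linby - Garth - Yarm - Marden: 4+2+4+5 = 15
Arlen - Linby - Brook - Garth - Yarm - Marden: 4+9+6+4+5 = 28
Arlen - Linby - Garth - Pirton - Yarm - Marden: 4+2+4+2+5 = 17
The minimum is 15 km via Arlen - Linby - Garth - Yarm - Marden.

15 km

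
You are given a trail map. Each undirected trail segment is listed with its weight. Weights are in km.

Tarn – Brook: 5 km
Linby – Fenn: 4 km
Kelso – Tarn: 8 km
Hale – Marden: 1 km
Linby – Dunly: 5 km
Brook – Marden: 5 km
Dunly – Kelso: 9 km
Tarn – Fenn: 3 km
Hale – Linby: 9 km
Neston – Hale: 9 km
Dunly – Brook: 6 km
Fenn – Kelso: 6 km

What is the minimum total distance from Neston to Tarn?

Enumerating some paths:
Neston → Hale → Linby → Fenn → Tarn: 9+9+4+3 = 25
Neston → Hale → Marden → Brook → Tarn: 9+1+5+5 = 20
Neston → Hale → Marden → Brook → Dunly → Linby → Fenn → Tarn: 9+1+5+6+5+4+3 = 33
Neston → Hale → Linby → Dunly → Brook → Tarn: 9+9+5+6+5 = 34
Cheapest is Neston → Hale → Marden → Brook → Tarn at 20 km.

20 km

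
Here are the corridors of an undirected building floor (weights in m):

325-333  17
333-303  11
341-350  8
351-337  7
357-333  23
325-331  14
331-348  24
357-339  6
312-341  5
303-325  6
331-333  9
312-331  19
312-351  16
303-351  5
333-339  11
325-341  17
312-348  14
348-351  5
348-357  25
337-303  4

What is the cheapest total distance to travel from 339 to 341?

44 m

Compare a few routes:
339 - 333 - 303 - 325 - 341: 11+11+6+17 = 45
339 - 333 - 325 - 341: 11+17+17 = 45
339 - 333 - 331 - 312 - 341: 11+9+19+5 = 44
The minimum is 44 m via 339 - 333 - 331 - 312 - 341.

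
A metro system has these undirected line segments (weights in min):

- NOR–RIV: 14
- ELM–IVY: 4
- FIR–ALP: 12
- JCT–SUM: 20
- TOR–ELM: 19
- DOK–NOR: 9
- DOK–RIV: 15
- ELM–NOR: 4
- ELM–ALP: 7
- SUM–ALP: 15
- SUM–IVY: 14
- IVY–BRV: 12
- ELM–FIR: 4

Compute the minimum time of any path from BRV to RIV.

Settle nodes by increasing distance from BRV:
BRV: 0
IVY: 12  (via BRV)
ELM: 16  (via IVY)
FIR: 20  (via ELM)
NOR: 20  (via ELM)
ALP: 23  (via ELM)
SUM: 26  (via IVY)
DOK: 29  (via NOR)
RIV: 34  (via NOR)
Shortest route: BRV → IVY → ELM → NOR → RIV = 34 min.

34 min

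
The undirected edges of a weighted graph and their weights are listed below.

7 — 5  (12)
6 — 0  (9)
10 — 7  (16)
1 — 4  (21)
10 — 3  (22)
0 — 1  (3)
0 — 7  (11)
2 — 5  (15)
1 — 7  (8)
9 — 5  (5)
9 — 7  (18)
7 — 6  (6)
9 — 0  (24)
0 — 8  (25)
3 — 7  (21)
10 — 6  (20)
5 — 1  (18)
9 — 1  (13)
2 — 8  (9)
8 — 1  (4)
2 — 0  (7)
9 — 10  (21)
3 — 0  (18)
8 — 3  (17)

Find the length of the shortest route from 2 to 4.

31

Running Dijkstra from 2:
2: 0
0: 7  (via 2)
8: 9  (via 2)
1: 10  (via 0)
5: 15  (via 2)
6: 16  (via 0)
7: 18  (via 0)
9: 20  (via 5)
3: 25  (via 0)
4: 31  (via 1)
Shortest route: 2 → 0 → 1 → 4 = 31.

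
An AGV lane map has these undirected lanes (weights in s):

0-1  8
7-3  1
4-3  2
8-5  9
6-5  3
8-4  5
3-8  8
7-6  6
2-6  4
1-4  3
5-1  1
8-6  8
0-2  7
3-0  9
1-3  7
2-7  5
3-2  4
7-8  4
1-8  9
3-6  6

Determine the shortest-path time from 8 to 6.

8 s

Compare a few routes:
8 → 6: 8 = 8
8 → 7 → 6: 4+6 = 10
The minimum is 8 s via 8 → 6.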